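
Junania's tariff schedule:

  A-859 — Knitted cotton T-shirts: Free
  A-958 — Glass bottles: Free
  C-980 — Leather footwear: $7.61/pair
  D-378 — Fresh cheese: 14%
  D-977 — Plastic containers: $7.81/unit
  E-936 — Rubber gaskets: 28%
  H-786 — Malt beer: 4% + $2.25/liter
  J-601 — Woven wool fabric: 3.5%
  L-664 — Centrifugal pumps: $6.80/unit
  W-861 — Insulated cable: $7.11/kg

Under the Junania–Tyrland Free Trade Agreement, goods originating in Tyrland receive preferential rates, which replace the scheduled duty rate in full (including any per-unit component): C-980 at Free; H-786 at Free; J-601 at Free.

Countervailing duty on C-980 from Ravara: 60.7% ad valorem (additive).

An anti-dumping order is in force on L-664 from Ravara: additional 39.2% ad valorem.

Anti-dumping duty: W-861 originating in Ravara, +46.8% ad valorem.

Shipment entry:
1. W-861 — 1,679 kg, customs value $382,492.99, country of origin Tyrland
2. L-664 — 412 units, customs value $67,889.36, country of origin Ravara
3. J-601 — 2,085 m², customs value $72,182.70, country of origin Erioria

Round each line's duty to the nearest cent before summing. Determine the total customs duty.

Line 1 (W-861, Tyrland, 1,679 kg, $382,492.99):
Base rate for W-861 is $7.11/kg.
Origin Tyrland is the FTA partner but W-861 is not on the preference list; base rate stands.
The additional-duty order on W-861 targets Ravara, not Tyrland; it does not apply.
Duty = 1,679 × $7.11 = $11,937.69.
Line 2 (L-664, Ravara, 412 units, $67,889.36):
Base rate for L-664 is $6.80/unit.
Additional duty on L-664 from Ravara: +39.2% ad valorem. Applied ad valorem rate = 39.2%.
Duty = $67,889.36 × 39.2% + 412 × $6.80 = $29,414.23.
Line 3 (J-601, Erioria, 2,085 m², $72,182.70):
Base rate for J-601 is 3.5%.
J-601 has an FTA preferential rate, but origin Erioria is not Tyrland; base rate stands.
Duty = $72,182.70 × 3.5% = $2,526.39.
Total = $11,937.69 + $29,414.23 + $2,526.39 = $43,878.31.

$43,878.31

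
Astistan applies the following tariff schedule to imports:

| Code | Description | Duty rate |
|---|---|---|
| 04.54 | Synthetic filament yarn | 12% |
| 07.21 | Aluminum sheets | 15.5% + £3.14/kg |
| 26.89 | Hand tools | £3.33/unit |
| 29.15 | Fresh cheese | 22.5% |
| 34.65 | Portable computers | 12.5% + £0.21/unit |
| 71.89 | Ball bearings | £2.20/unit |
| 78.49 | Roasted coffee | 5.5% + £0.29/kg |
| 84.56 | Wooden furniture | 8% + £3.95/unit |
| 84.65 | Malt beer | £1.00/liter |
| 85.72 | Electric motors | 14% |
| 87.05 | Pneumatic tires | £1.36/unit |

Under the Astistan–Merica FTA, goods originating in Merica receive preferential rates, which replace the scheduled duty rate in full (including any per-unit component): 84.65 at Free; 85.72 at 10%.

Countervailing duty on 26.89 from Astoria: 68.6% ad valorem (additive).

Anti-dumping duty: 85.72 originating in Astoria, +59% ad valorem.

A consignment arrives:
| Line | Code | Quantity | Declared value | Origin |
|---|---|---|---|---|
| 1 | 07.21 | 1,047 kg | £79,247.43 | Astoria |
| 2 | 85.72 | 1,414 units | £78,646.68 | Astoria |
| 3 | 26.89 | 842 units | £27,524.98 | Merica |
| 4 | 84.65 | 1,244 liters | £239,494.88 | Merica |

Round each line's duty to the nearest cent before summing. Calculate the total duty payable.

Line 1 (07.21, Astoria, 1,047 kg, £79,247.43):
Base rate for 07.21 is 15.5% + £3.14/kg.
Duty = £79,247.43 × 15.5% + 1,047 × £3.14 = £15,570.93.
Line 2 (85.72, Astoria, 1,414 units, £78,646.68):
Base rate for 85.72 is 14%.
85.72 has an FTA preferential rate, but origin Astoria is not Merica; base rate stands.
Additional duty on 85.72 from Astoria: +59%. Applied ad valorem rate: 14% + 59% = 73%.
Duty = £78,646.68 × 73% = £57,412.08.
Line 3 (26.89, Merica, 842 units, £27,524.98):
Base rate for 26.89 is £3.33/unit.
Origin Merica is the FTA partner but 26.89 is not on the preference list; base rate stands.
The additional-duty order on 26.89 targets Astoria, not Merica; it does not apply.
Duty = 842 × £3.33 = £2,803.86.
Line 4 (84.65, Merica, 1,244 liters, £239,494.88):
Base rate for 84.65 is £1.00/liter.
Origin Merica qualifies under the Astistan–Merica agreement and 84.65 is covered: preferential rate Free applies instead.
Duty = £239,494.88 × 0% = £0.00.
Total = £15,570.93 + £57,412.08 + £2,803.86 + £0.00 = £75,786.87.

£75,786.87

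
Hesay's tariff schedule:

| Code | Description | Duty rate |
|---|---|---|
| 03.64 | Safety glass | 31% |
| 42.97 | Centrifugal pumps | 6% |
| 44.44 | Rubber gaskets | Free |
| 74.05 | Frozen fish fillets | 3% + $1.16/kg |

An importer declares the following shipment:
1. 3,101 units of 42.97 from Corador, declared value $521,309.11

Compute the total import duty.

$31,278.55

Line 1 (42.97, Corador, 3,101 units, $521,309.11):
Base rate for 42.97 is 6%.
Duty = $521,309.11 × 6% = $31,278.55.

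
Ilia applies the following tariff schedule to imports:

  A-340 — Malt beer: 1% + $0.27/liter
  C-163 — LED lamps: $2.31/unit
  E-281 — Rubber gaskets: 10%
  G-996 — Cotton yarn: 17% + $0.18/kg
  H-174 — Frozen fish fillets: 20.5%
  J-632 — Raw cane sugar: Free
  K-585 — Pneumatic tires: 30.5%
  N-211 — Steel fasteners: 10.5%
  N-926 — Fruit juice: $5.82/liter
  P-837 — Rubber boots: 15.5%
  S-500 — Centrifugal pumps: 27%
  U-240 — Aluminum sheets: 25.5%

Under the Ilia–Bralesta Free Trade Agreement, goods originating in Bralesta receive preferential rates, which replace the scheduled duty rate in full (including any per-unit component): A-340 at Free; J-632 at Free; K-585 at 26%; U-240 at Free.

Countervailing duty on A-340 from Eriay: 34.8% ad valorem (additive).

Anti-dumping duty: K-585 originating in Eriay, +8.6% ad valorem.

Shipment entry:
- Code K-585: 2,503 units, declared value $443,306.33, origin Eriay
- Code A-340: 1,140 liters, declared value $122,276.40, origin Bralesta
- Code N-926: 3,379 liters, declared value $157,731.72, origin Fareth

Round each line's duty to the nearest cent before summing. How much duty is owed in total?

Line 1 (K-585, Eriay, 2,503 units, $443,306.33):
Base rate for K-585 is 30.5%.
K-585 has an FTA preferential rate, but origin Eriay is not Bralesta; base rate stands.
Additional duty on K-585 from Eriay: +8.6%. Applied ad valorem rate: 30.5% + 8.6% = 39.1%.
Duty = $443,306.33 × 39.1% = $173,332.78.
Line 2 (A-340, Bralesta, 1,140 liters, $122,276.40):
Base rate for A-340 is 1% + $0.27/liter.
Origin Bralesta qualifies under the Ilia–Bralesta agreement and A-340 is covered: preferential rate Free applies instead.
The additional-duty order on A-340 targets Eriay, not Bralesta; it does not apply.
Duty = $122,276.40 × 0% = $0.00.
Line 3 (N-926, Fareth, 3,379 liters, $157,731.72):
Base rate for N-926 is $5.82/liter.
Duty = 3,379 × $5.82 = $19,665.78.
Total = $173,332.78 + $0.00 + $19,665.78 = $192,998.56.

$192,998.56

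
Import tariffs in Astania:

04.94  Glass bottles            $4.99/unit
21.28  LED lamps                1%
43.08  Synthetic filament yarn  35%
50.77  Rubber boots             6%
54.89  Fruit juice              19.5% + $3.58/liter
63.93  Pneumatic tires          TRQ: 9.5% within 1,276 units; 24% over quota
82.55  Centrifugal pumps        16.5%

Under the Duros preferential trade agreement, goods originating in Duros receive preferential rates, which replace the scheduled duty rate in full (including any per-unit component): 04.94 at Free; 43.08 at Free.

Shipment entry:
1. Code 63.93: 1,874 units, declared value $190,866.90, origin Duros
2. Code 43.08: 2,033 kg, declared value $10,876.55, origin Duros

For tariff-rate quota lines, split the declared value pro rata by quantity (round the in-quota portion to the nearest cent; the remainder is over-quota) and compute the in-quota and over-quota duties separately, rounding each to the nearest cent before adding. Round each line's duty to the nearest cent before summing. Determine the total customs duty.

$26,963.77

Line 1 (63.93, Duros, 1,874 units, $190,866.90):
Code 63.93 is under a tariff-rate quota (threshold 1,276 units). In-quota: 1,276 units at 9.5%; over-quota: 598 units at 24%.
Pro-rata value split: in-quota = $190,866.90 × 1,276/1,874 = $129,960.60; over-quota = $190,866.90 − $129,960.60 = $60,906.30.
In-quota duty = $129,960.60 × 9.5% = $12,346.26. Over-quota duty = $60,906.30 × 24% = $14,617.51.
Line duty = $12,346.26 + $14,617.51 = $26,963.77.
Line 2 (43.08, Duros, 2,033 kg, $10,876.55):
Base rate for 43.08 is 35%.
Origin Duros qualifies under the Astania–Duros agreement and 43.08 is covered: preferential rate Free applies instead.
Duty = $10,876.55 × 0% = $0.00.
Total = $26,963.77 + $0.00 = $26,963.77.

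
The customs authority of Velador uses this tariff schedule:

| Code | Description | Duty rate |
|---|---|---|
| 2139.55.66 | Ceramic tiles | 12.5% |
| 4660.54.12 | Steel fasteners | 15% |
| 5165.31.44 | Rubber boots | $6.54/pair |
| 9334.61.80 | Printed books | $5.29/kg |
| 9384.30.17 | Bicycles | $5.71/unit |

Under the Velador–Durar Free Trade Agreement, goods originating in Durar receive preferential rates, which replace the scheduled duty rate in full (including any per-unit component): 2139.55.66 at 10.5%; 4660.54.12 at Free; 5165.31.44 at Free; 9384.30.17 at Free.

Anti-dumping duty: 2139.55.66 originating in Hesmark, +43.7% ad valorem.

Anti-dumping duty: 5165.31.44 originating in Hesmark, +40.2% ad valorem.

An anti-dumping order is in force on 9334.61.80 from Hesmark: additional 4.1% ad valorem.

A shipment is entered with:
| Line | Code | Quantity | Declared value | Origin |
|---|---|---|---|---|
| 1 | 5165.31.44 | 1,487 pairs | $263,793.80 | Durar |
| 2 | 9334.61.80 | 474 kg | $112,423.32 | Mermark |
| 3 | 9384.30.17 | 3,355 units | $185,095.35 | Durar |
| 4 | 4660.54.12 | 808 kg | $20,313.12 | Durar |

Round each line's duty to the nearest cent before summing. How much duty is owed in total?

$2,507.46

Line 1 (5165.31.44, Durar, 1,487 pairs, $263,793.80):
Base rate for 5165.31.44 is $6.54/pair.
Origin Durar qualifies under the Velador–Durar agreement and 5165.31.44 is covered: preferential rate Free applies instead.
The additional-duty order on 5165.31.44 targets Hesmark, not Durar; it does not apply.
Duty = $263,793.80 × 0% = $0.00.
Line 2 (9334.61.80, Mermark, 474 kg, $112,423.32):
Base rate for 9334.61.80 is $5.29/kg.
The additional-duty order on 9334.61.80 targets Hesmark, not Mermark; it does not apply.
Duty = 474 × $5.29 = $2,507.46.
Line 3 (9384.30.17, Durar, 3,355 units, $185,095.35):
Base rate for 9384.30.17 is $5.71/unit.
Origin Durar qualifies under the Velador–Durar agreement and 9384.30.17 is covered: preferential rate Free applies instead.
Duty = $185,095.35 × 0% = $0.00.
Line 4 (4660.54.12, Durar, 808 kg, $20,313.12):
Base rate for 4660.54.12 is 15%.
Origin Durar qualifies under the Velador–Durar agreement and 4660.54.12 is covered: preferential rate Free applies instead.
Duty = $20,313.12 × 0% = $0.00.
Total = $0.00 + $2,507.46 + $0.00 + $0.00 = $2,507.46.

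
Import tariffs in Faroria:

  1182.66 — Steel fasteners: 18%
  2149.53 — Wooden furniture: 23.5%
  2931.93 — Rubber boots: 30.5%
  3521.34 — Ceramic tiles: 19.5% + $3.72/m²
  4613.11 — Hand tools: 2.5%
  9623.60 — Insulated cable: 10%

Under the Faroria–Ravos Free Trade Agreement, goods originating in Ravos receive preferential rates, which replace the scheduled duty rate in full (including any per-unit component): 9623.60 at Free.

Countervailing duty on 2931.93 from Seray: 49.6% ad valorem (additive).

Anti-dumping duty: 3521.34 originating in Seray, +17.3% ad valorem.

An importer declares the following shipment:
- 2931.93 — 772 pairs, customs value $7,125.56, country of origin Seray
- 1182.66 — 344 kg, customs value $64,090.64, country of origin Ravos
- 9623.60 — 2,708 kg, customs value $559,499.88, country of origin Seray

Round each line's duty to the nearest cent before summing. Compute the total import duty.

Line 1 (2931.93, Seray, 772 pairs, $7,125.56):
Base rate for 2931.93 is 30.5%.
Additional duty on 2931.93 from Seray: +49.6%. Applied ad valorem rate: 30.5% + 49.6% = 80.1%.
Duty = $7,125.56 × 80.1% = $5,707.57.
Line 2 (1182.66, Ravos, 344 kg, $64,090.64):
Base rate for 1182.66 is 18%.
Origin Ravos is the FTA partner but 1182.66 is not on the preference list; base rate stands.
Duty = $64,090.64 × 18% = $11,536.32.
Line 3 (9623.60, Seray, 2,708 kg, $559,499.88):
Base rate for 9623.60 is 10%.
9623.60 has an FTA preferential rate, but origin Seray is not Ravos; base rate stands.
Duty = $559,499.88 × 10% = $55,949.99.
Total = $5,707.57 + $11,536.32 + $55,949.99 = $73,193.88.

$73,193.88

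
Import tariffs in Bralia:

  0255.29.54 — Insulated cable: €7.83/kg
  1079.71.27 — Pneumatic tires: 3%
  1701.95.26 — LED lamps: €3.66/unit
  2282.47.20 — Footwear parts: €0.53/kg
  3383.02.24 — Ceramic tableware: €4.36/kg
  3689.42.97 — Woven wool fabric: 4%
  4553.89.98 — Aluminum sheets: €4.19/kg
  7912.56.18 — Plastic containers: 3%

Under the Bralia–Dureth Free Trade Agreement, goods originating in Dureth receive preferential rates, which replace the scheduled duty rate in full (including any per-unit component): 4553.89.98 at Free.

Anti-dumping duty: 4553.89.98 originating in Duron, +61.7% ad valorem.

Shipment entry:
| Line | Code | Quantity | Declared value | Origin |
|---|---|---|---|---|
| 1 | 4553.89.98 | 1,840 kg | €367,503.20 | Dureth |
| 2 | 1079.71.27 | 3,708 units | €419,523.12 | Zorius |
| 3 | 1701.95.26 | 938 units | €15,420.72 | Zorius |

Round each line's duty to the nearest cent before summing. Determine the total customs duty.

€16,018.77

Line 1 (4553.89.98, Dureth, 1,840 kg, €367,503.20):
Base rate for 4553.89.98 is €4.19/kg.
Origin Dureth qualifies under the Bralia–Dureth agreement and 4553.89.98 is covered: preferential rate Free applies instead.
The additional-duty order on 4553.89.98 targets Duron, not Dureth; it does not apply.
Duty = €367,503.20 × 0% = €0.00.
Line 2 (1079.71.27, Zorius, 3,708 units, €419,523.12):
Base rate for 1079.71.27 is 3%.
Duty = €419,523.12 × 3% = €12,585.69.
Line 3 (1701.95.26, Zorius, 938 units, €15,420.72):
Base rate for 1701.95.26 is €3.66/unit.
Duty = 938 × €3.66 = €3,433.08.
Total = €0.00 + €12,585.69 + €3,433.08 = €16,018.77.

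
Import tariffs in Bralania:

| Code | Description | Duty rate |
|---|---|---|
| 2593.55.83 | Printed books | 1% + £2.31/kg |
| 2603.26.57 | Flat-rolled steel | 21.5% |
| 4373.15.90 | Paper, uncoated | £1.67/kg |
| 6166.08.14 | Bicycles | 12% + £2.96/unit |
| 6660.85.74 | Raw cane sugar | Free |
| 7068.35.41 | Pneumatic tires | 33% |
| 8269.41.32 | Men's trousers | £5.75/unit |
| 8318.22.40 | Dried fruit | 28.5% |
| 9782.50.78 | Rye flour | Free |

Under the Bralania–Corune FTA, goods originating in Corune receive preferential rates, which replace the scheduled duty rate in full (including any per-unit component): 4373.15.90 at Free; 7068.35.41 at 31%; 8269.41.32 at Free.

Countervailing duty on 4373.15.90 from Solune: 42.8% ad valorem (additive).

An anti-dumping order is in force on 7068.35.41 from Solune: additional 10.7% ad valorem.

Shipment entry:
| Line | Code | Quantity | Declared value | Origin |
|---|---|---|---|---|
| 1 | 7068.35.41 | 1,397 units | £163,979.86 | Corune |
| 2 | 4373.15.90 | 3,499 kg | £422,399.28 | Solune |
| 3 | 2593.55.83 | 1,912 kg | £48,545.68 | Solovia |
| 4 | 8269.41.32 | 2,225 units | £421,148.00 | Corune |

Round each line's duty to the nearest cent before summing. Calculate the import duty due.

£242,366.16

Line 1 (7068.35.41, Corune, 1,397 units, £163,979.86):
Base rate for 7068.35.41 is 33%.
Origin Corune qualifies under the Bralania–Corune agreement and 7068.35.41 is covered: preferential rate 31% applies instead.
The additional-duty order on 7068.35.41 targets Solune, not Corune; it does not apply.
Duty = £163,979.86 × 31% = £50,833.76.
Line 2 (4373.15.90, Solune, 3,499 kg, £422,399.28):
Base rate for 4373.15.90 is £1.67/kg.
4373.15.90 has an FTA preferential rate, but origin Solune is not Corune; base rate stands.
Additional duty on 4373.15.90 from Solune: +42.8% ad valorem. Applied ad valorem rate = 42.8%.
Duty = £422,399.28 × 42.8% + 3,499 × £1.67 = £186,630.22.
Line 3 (2593.55.83, Solovia, 1,912 kg, £48,545.68):
Base rate for 2593.55.83 is 1% + £2.31/kg.
Duty = £48,545.68 × 1% + 1,912 × £2.31 = £4,902.18.
Line 4 (8269.41.32, Corune, 2,225 units, £421,148.00):
Base rate for 8269.41.32 is £5.75/unit.
Origin Corune qualifies under the Bralania–Corune agreement and 8269.41.32 is covered: preferential rate Free applies instead.
Duty = £421,148.00 × 0% = £0.00.
Total = £50,833.76 + £186,630.22 + £4,902.18 + £0.00 = £242,366.16.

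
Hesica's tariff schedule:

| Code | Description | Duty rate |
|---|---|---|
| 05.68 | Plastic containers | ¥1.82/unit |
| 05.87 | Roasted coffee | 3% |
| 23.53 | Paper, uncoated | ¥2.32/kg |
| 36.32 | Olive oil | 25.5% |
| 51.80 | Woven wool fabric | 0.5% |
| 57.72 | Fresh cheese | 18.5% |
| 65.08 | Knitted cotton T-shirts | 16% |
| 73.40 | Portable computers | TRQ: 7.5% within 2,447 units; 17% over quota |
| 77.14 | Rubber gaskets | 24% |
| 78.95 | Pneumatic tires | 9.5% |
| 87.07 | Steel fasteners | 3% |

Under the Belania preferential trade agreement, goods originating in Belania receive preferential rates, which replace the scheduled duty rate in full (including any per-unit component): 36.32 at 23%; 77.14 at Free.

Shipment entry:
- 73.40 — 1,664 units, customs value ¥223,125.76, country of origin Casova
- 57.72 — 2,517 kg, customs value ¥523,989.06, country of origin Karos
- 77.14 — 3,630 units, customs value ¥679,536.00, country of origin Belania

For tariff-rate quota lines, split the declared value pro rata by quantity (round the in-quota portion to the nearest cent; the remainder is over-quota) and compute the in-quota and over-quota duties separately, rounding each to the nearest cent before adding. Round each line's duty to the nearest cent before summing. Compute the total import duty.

Line 1 (73.40, Casova, 1,664 units, ¥223,125.76):
Code 73.40 is under a tariff-rate quota (threshold 2,447 units). Quantity 1,664 units is within the quota, so the in-quota rate 7.5% applies to the full value.
Duty = ¥223,125.76 × 7.5% = ¥16,734.43.
Line 2 (57.72, Karos, 2,517 kg, ¥523,989.06):
Base rate for 57.72 is 18.5%.
Duty = ¥523,989.06 × 18.5% = ¥96,937.98.
Line 3 (77.14, Belania, 3,630 units, ¥679,536.00):
Base rate for 77.14 is 24%.
Origin Belania qualifies under the Hesica–Belania agreement and 77.14 is covered: preferential rate Free applies instead.
Duty = ¥679,536.00 × 0% = ¥0.00.
Total = ¥16,734.43 + ¥96,937.98 + ¥0.00 = ¥113,672.41.

¥113,672.41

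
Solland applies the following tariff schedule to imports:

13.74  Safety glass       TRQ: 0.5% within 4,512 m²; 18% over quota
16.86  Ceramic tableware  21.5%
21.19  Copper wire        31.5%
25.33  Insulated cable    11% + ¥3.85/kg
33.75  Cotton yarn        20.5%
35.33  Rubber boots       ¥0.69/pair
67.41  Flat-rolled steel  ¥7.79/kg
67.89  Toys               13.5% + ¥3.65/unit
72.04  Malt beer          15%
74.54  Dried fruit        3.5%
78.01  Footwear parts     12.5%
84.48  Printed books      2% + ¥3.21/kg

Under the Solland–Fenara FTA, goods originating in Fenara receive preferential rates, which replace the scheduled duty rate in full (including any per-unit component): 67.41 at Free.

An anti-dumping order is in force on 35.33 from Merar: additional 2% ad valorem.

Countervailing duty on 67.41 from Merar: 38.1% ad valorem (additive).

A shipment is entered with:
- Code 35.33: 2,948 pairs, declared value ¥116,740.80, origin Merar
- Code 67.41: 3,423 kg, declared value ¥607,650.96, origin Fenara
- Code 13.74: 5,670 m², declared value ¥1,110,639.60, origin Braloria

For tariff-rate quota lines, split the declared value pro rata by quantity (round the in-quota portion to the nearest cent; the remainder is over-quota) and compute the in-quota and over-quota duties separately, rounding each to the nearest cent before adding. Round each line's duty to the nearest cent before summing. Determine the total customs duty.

¥49,617.22

Line 1 (35.33, Merar, 2,948 pairs, ¥116,740.80):
Base rate for 35.33 is ¥0.69/pair.
Additional duty on 35.33 from Merar: +2% ad valorem. Applied ad valorem rate = 2%.
Duty = ¥116,740.80 × 2% + 2,948 × ¥0.69 = ¥4,368.94.
Line 2 (67.41, Fenara, 3,423 kg, ¥607,650.96):
Base rate for 67.41 is ¥7.79/kg.
Origin Fenara qualifies under the Solland–Fenara agreement and 67.41 is covered: preferential rate Free applies instead.
The additional-duty order on 67.41 targets Merar, not Fenara; it does not apply.
Duty = ¥607,650.96 × 0% = ¥0.00.
Line 3 (13.74, Braloria, 5,670 m², ¥1,110,639.60):
Code 13.74 is under a tariff-rate quota (threshold 4,512 m²). In-quota: 4,512 m² at 0.5%; over-quota: 1,158 m² at 18%.
Pro-rata value split: in-quota = ¥1,110,639.60 × 4,512/5,670 = ¥883,810.56; over-quota = ¥1,110,639.60 − ¥883,810.56 = ¥226,829.04.
In-quota duty = ¥883,810.56 × 0.5% = ¥4,419.05. Over-quota duty = ¥226,829.04 × 18% = ¥40,829.23.
Line duty = ¥4,419.05 + ¥40,829.23 = ¥45,248.28.
Total = ¥4,368.94 + ¥0.00 + ¥45,248.28 = ¥49,617.22.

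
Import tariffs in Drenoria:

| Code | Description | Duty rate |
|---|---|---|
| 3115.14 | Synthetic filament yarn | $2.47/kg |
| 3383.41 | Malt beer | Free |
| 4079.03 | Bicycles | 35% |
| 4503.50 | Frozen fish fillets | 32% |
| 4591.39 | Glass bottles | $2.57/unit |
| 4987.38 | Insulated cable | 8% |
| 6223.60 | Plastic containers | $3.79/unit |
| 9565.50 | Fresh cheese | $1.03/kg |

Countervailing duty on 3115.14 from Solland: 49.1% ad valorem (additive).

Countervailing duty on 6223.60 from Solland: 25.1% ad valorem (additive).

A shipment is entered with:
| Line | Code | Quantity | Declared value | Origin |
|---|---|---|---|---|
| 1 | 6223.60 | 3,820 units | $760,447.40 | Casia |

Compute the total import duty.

$14,477.80

Line 1 (6223.60, Casia, 3,820 units, $760,447.40):
Base rate for 6223.60 is $3.79/unit.
The additional-duty order on 6223.60 targets Solland, not Casia; it does not apply.
Duty = 3,820 × $3.79 = $14,477.80.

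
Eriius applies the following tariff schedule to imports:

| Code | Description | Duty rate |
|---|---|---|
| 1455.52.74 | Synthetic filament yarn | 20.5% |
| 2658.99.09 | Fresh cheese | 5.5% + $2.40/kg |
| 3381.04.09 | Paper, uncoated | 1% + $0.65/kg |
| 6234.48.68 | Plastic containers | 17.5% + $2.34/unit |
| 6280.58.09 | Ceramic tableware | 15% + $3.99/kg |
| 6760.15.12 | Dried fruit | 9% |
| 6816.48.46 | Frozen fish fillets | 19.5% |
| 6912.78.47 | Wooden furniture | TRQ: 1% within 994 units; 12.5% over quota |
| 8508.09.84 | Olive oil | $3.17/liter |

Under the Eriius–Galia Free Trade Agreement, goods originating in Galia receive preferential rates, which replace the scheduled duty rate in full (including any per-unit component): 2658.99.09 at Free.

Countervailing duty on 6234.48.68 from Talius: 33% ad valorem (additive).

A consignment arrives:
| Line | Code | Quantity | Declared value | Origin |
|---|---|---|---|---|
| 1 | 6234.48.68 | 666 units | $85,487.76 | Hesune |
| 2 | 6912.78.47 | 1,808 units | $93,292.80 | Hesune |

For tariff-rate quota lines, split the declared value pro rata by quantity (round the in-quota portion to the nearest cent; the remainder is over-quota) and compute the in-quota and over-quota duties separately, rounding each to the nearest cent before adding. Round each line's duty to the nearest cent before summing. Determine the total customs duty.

Line 1 (6234.48.68, Hesune, 666 units, $85,487.76):
Base rate for 6234.48.68 is 17.5% + $2.34/unit.
The additional-duty order on 6234.48.68 targets Talius, not Hesune; it does not apply.
Duty = $85,487.76 × 17.5% + 666 × $2.34 = $16,518.80.
Line 2 (6912.78.47, Hesune, 1,808 units, $93,292.80):
Code 6912.78.47 is under a tariff-rate quota (threshold 994 units). In-quota: 994 units at 1%; over-quota: 814 units at 12.5%.
Pro-rata value split: in-quota = $93,292.80 × 994/1,808 = $51,290.40; over-quota = $93,292.80 − $51,290.40 = $42,002.40.
In-quota duty = $51,290.40 × 1% = $512.90. Over-quota duty = $42,002.40 × 12.5% = $5,250.30.
Line duty = $512.90 + $5,250.30 = $5,763.20.
Total = $16,518.80 + $5,763.20 = $22,282.00.

$22,282.00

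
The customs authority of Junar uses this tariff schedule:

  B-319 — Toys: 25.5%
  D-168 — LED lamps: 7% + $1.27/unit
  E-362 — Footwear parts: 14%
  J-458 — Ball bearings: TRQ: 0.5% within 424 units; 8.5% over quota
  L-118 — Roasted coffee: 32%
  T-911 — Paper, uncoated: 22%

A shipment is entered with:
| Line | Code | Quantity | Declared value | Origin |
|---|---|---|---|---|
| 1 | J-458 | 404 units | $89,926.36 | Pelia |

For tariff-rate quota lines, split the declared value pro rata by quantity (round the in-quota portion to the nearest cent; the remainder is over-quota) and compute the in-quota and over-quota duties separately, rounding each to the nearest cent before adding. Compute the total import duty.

Line 1 (J-458, Pelia, 404 units, $89,926.36):
Code J-458 is under a tariff-rate quota (threshold 424 units). Quantity 404 units is within the quota, so the in-quota rate 0.5% applies to the full value.
Duty = $89,926.36 × 0.5% = $449.63.

$449.63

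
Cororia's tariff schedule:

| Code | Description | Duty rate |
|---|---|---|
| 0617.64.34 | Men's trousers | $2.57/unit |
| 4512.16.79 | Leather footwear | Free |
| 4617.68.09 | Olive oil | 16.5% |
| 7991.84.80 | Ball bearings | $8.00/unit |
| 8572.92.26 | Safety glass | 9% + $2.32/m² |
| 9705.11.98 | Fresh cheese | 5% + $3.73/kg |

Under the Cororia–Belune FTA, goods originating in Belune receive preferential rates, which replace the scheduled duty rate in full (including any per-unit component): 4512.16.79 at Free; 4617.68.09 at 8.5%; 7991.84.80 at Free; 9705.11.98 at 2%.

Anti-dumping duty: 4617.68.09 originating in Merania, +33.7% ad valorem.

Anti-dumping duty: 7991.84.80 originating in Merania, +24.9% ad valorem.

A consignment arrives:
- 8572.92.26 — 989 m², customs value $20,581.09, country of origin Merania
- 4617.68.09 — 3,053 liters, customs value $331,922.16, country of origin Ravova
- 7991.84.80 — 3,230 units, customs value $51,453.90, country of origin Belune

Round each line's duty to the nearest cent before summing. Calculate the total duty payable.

Line 1 (8572.92.26, Merania, 989 m², $20,581.09):
Base rate for 8572.92.26 is 9% + $2.32/m².
Duty = $20,581.09 × 9% + 989 × $2.32 = $4,146.78.
Line 2 (4617.68.09, Ravova, 3,053 liters, $331,922.16):
Base rate for 4617.68.09 is 16.5%.
4617.68.09 has an FTA preferential rate, but origin Ravova is not Belune; base rate stands.
The additional-duty order on 4617.68.09 targets Merania, not Ravova; it does not apply.
Duty = $331,922.16 × 16.5% = $54,767.16.
Line 3 (7991.84.80, Belune, 3,230 units, $51,453.90):
Base rate for 7991.84.80 is $8.00/unit.
Origin Belune qualifies under the Cororia–Belune agreement and 7991.84.80 is covered: preferential rate Free applies instead.
The additional-duty order on 7991.84.80 targets Merania, not Belune; it does not apply.
Duty = $51,453.90 × 0% = $0.00.
Total = $4,146.78 + $54,767.16 + $0.00 = $58,913.94.

$58,913.94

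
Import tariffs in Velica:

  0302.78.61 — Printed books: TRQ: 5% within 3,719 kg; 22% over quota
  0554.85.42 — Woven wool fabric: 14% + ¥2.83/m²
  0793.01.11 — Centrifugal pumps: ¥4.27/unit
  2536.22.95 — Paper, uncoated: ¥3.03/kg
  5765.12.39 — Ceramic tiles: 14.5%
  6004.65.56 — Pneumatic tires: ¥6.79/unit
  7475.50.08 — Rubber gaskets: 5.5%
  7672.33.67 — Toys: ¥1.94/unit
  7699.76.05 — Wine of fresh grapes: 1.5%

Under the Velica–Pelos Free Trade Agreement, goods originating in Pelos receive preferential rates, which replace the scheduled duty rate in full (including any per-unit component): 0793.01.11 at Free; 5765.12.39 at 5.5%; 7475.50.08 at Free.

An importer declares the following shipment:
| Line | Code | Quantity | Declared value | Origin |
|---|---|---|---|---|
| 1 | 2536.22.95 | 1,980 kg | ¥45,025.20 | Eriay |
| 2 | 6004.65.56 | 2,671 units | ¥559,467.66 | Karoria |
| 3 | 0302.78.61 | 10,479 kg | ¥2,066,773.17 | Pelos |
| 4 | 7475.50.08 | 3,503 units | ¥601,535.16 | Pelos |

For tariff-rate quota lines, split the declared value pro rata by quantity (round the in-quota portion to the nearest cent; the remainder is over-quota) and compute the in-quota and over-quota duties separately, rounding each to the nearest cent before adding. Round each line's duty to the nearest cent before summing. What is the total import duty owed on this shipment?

Line 1 (2536.22.95, Eriay, 1,980 kg, ¥45,025.20):
Base rate for 2536.22.95 is ¥3.03/kg.
Duty = 1,980 × ¥3.03 = ¥5,999.40.
Line 2 (6004.65.56, Karoria, 2,671 units, ¥559,467.66):
Base rate for 6004.65.56 is ¥6.79/unit.
Duty = 2,671 × ¥6.79 = ¥18,136.09.
Line 3 (0302.78.61, Pelos, 10,479 kg, ¥2,066,773.17):
Code 0302.78.61 is under a tariff-rate quota (threshold 3,719 kg). In-quota: 3,719 kg at 5%; over-quota: 6,760 kg at 22%.
Pro-rata value split: in-quota = ¥2,066,773.17 × 3,719/10,479 = ¥733,498.37; over-quota = ¥2,066,773.17 − ¥733,498.37 = ¥1,333,274.80.
In-quota duty = ¥733,498.37 × 5% = ¥36,674.92. Over-quota duty = ¥1,333,274.80 × 22% = ¥293,320.46.
Line duty = ¥36,674.92 + ¥293,320.46 = ¥329,995.38.
Line 4 (7475.50.08, Pelos, 3,503 units, ¥601,535.16):
Base rate for 7475.50.08 is 5.5%.
Origin Pelos qualifies under the Velica–Pelos agreement and 7475.50.08 is covered: preferential rate Free applies instead.
Duty = ¥601,535.16 × 0% = ¥0.00.
Total = ¥5,999.40 + ¥18,136.09 + ¥329,995.38 + ¥0.00 = ¥354,130.87.

¥354,130.87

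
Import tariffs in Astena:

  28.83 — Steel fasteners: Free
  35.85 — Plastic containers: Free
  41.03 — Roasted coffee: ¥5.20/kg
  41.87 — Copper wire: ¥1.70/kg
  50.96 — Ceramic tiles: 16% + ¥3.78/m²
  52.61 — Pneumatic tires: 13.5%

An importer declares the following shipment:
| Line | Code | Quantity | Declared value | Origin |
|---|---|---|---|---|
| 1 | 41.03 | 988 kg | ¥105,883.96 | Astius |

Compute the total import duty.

Line 1 (41.03, Astius, 988 kg, ¥105,883.96):
Base rate for 41.03 is ¥5.20/kg.
Duty = 988 × ¥5.20 = ¥5,137.60.

¥5,137.60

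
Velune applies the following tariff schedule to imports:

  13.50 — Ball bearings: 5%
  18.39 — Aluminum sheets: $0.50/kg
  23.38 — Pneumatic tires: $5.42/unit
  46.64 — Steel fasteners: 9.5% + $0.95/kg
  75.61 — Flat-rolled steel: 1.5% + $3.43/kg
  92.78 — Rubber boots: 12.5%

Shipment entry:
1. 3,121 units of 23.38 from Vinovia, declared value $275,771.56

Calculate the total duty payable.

$16,915.82

Line 1 (23.38, Vinovia, 3,121 units, $275,771.56):
Base rate for 23.38 is $5.42/unit.
Duty = 3,121 × $5.42 = $16,915.82.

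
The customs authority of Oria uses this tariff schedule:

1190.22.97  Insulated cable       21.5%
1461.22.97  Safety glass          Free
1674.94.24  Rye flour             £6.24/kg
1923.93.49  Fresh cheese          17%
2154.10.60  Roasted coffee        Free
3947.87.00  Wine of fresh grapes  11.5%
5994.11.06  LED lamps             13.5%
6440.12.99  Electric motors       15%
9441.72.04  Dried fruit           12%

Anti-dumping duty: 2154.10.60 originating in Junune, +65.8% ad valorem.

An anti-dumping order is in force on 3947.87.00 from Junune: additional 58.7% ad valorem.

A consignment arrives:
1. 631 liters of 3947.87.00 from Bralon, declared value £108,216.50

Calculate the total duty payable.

Line 1 (3947.87.00, Bralon, 631 liters, £108,216.50):
Base rate for 3947.87.00 is 11.5%.
The additional-duty order on 3947.87.00 targets Junune, not Bralon; it does not apply.
Duty = £108,216.50 × 11.5% = £12,444.90.

£12,444.90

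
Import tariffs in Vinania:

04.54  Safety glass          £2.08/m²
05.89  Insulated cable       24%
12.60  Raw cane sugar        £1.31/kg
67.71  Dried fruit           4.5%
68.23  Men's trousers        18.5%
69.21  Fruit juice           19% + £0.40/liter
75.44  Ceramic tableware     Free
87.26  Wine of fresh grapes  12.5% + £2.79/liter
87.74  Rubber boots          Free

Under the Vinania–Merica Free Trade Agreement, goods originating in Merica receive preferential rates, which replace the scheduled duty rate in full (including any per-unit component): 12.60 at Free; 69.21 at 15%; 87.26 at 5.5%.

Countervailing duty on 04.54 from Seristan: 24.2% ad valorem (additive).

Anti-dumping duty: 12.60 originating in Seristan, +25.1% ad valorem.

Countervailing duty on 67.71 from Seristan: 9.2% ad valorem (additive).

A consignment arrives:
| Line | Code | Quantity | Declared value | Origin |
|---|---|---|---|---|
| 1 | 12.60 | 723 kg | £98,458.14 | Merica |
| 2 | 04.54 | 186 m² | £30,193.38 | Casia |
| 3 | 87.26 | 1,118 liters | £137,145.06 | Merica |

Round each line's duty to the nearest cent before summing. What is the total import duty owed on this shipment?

Line 1 (12.60, Merica, 723 kg, £98,458.14):
Base rate for 12.60 is £1.31/kg.
Origin Merica qualifies under the Vinania–Merica agreement and 12.60 is covered: preferential rate Free applies instead.
The additional-duty order on 12.60 targets Seristan, not Merica; it does not apply.
Duty = £98,458.14 × 0% = £0.00.
Line 2 (04.54, Casia, 186 m², £30,193.38):
Base rate for 04.54 is £2.08/m².
The additional-duty order on 04.54 targets Seristan, not Casia; it does not apply.
Duty = 186 × £2.08 = £386.88.
Line 3 (87.26, Merica, 1,118 liters, £137,145.06):
Base rate for 87.26 is 12.5% + £2.79/liter.
Origin Merica qualifies under the Vinania–Merica agreement and 87.26 is covered: preferential rate 5.5% applies instead.
Duty = £137,145.06 × 5.5% = £7,542.98.
Total = £0.00 + £386.88 + £7,542.98 = £7,929.86.

£7,929.86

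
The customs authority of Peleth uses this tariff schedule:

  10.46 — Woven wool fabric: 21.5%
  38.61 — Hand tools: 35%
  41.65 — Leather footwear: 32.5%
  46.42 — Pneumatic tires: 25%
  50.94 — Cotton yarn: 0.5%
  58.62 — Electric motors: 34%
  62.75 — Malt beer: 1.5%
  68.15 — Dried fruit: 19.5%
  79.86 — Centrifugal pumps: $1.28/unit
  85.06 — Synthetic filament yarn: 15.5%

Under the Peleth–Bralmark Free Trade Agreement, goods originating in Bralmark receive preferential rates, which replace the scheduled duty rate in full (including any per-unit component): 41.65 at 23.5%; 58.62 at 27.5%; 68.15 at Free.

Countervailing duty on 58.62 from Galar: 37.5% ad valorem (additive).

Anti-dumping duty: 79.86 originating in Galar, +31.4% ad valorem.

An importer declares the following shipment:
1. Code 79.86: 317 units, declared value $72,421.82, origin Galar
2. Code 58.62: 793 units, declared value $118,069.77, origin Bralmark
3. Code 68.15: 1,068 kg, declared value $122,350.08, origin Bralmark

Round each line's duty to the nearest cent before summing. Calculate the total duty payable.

$55,615.40

Line 1 (79.86, Galar, 317 units, $72,421.82):
Base rate for 79.86 is $1.28/unit.
Additional duty on 79.86 from Galar: +31.4% ad valorem. Applied ad valorem rate = 31.4%.
Duty = $72,421.82 × 31.4% + 317 × $1.28 = $23,146.21.
Line 2 (58.62, Bralmark, 793 units, $118,069.77):
Base rate for 58.62 is 34%.
Origin Bralmark qualifies under the Peleth–Bralmark agreement and 58.62 is covered: preferential rate 27.5% applies instead.
The additional-duty order on 58.62 targets Galar, not Bralmark; it does not apply.
Duty = $118,069.77 × 27.5% = $32,469.19.
Line 3 (68.15, Bralmark, 1,068 kg, $122,350.08):
Base rate for 68.15 is 19.5%.
Origin Bralmark qualifies under the Peleth–Bralmark agreement and 68.15 is covered: preferential rate Free applies instead.
Duty = $122,350.08 × 0% = $0.00.
Total = $23,146.21 + $32,469.19 + $0.00 = $55,615.40.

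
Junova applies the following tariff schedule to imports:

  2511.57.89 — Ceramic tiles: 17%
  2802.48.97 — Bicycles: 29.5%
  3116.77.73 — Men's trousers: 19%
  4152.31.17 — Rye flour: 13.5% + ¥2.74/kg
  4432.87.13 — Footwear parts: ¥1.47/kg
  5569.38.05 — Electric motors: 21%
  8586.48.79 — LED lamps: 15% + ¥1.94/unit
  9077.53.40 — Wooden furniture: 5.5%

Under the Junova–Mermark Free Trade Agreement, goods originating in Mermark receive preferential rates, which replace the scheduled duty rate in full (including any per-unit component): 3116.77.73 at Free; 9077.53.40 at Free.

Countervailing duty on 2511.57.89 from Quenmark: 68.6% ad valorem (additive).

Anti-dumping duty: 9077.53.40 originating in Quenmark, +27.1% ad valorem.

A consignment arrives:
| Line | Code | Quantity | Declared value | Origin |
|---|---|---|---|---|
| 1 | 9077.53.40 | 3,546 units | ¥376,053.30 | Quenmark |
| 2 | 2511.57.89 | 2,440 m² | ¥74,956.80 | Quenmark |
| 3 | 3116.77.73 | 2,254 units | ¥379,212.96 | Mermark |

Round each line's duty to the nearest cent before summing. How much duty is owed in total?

Line 1 (9077.53.40, Quenmark, 3,546 units, ¥376,053.30):
Base rate for 9077.53.40 is 5.5%.
9077.53.40 has an FTA preferential rate, but origin Quenmark is not Mermark; base rate stands.
Additional duty on 9077.53.40 from Quenmark: +27.1%. Applied ad valorem rate: 5.5% + 27.1% = 32.6%.
Duty = ¥376,053.30 × 32.6% = ¥122,593.38.
Line 2 (2511.57.89, Quenmark, 2,440 m², ¥74,956.80):
Base rate for 2511.57.89 is 17%.
Additional duty on 2511.57.89 from Quenmark: +68.6%. Applied ad valorem rate: 17% + 68.6% = 85.6%.
Duty = ¥74,956.80 × 85.6% = ¥64,163.02.
Line 3 (3116.77.73, Mermark, 2,254 units, ¥379,212.96):
Base rate for 3116.77.73 is 19%.
Origin Mermark qualifies under the Junova–Mermark agreement and 3116.77.73 is covered: preferential rate Free applies instead.
Duty = ¥379,212.96 × 0% = ¥0.00.
Total = ¥122,593.38 + ¥64,163.02 + ¥0.00 = ¥186,756.40.

¥186,756.40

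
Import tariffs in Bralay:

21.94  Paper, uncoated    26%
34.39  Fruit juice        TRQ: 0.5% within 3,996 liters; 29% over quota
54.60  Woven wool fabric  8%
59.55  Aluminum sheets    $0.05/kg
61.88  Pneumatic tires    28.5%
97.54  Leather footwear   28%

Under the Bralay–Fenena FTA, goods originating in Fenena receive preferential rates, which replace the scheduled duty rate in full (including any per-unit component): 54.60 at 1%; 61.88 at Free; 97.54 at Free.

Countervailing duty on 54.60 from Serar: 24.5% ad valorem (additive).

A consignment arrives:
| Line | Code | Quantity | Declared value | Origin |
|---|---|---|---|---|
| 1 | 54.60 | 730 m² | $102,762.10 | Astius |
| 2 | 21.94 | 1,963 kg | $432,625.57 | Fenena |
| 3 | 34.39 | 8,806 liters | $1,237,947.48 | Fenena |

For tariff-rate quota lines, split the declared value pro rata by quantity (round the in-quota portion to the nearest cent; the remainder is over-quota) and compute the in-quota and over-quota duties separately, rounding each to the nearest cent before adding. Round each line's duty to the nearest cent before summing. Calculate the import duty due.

$319,607.45

Line 1 (54.60, Astius, 730 m², $102,762.10):
Base rate for 54.60 is 8%.
54.60 has an FTA preferential rate, but origin Astius is not Fenena; base rate stands.
The additional-duty order on 54.60 targets Serar, not Astius; it does not apply.
Duty = $102,762.10 × 8% = $8,220.97.
Line 2 (21.94, Fenena, 1,963 kg, $432,625.57):
Base rate for 21.94 is 26%.
Origin Fenena is the FTA partner but 21.94 is not on the preference list; base rate stands.
Duty = $432,625.57 × 26% = $112,482.65.
Line 3 (34.39, Fenena, 8,806 liters, $1,237,947.48):
Code 34.39 is under a tariff-rate quota (threshold 3,996 liters). In-quota: 3,996 liters at 0.5%; over-quota: 4,810 liters at 29%.
Pro-rata value split: in-quota = $1,237,947.48 × 3,996/8,806 = $561,757.68; over-quota = $1,237,947.48 − $561,757.68 = $676,189.80.
In-quota duty = $561,757.68 × 0.5% = $2,808.79. Over-quota duty = $676,189.80 × 29% = $196,095.04.
Line duty = $2,808.79 + $196,095.04 = $198,903.83.
Total = $8,220.97 + $112,482.65 + $198,903.83 = $319,607.45.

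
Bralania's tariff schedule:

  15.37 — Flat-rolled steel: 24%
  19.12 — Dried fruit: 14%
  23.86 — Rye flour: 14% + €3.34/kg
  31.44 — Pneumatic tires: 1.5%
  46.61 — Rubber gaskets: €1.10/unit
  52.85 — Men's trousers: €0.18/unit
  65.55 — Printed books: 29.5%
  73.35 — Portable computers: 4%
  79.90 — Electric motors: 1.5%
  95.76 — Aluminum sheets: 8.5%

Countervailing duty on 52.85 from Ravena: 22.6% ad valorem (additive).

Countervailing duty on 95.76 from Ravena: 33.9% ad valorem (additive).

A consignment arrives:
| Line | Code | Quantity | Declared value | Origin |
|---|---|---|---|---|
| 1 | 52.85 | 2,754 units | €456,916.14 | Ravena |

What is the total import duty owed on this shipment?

€103,758.77

Line 1 (52.85, Ravena, 2,754 units, €456,916.14):
Base rate for 52.85 is €0.18/unit.
Additional duty on 52.85 from Ravena: +22.6% ad valorem. Applied ad valorem rate = 22.6%.
Duty = €456,916.14 × 22.6% + 2,754 × €0.18 = €103,758.77.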